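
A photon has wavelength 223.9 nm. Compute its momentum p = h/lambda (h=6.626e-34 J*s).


p = h / lambda
= 6.626e-34 / (223.9e-9)
= 6.626e-34 / 2.2390e-07
= 2.9594e-27 kg*m/s

2.9594e-27


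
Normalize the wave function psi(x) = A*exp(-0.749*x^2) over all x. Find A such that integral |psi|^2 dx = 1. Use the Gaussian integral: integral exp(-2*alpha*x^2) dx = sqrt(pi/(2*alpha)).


integral |psi|^2 dx = A^2 * sqrt(pi/(2*alpha)) = 1
A^2 = sqrt(2*alpha/pi)
= sqrt(2 * 0.749 / pi)
= 0.690527
A = sqrt(0.690527)
= 0.831

0.831


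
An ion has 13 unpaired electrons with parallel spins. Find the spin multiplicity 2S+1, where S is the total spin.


Total spin S = N * (1/2) = 13 * 0.5 = 6.5
Spin multiplicity = 2S + 1
= 2 * 6.5 + 1
= 14

14


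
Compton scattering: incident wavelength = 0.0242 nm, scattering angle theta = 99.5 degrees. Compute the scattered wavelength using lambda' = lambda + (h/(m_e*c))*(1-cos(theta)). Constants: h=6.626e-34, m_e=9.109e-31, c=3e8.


Compton wavelength: h/(m_e*c) = 2.4247e-12 m
d_lambda = 2.4247e-12 * (1 - cos(99.5 deg))
= 2.4247e-12 * 1.165048
= 2.8249e-12 m = 0.002825 nm
lambda' = 0.0242 + 0.002825
= 0.027025 nm

0.027025


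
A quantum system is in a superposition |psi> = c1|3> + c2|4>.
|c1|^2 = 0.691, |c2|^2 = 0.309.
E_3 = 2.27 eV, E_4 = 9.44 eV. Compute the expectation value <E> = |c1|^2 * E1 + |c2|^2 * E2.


<E> = |c1|^2 * E1 + |c2|^2 * E2
= 0.691 * 2.27 + 0.309 * 9.44
= 1.5686 + 2.917
= 4.4855 eV

4.4855


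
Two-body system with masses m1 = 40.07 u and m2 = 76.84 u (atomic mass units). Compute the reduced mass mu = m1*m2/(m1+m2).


mu = m1 * m2 / (m1 + m2)
= 40.07 * 76.84 / (40.07 + 76.84)
= 3078.9788 / 116.91
= 26.3363 u

26.3363


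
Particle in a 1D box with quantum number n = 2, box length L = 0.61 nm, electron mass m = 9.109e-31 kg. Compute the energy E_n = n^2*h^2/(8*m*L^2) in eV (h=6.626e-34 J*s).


E = n^2 * h^2 / (8 * m * L^2)
= 2^2 * (6.626e-34)^2 / (8 * 9.109e-31 * (0.61e-9)^2)
= 4 * 4.3904e-67 / (8 * 9.109e-31 * 3.7210e-19)
= 6.4765e-19 J
= 4.0428 eV

4.0428


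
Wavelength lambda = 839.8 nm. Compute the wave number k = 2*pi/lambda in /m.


k = 2 * pi / lambda
= 6.2832 / (839.8e-9)
= 6.2832 / 8.3980e-07
= 7.4818e+06 /m

7.4818e+06


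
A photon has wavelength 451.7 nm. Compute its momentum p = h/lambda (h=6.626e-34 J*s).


p = h / lambda
= 6.626e-34 / (451.7e-9)
= 6.626e-34 / 4.5170e-07
= 1.4669e-27 kg*m/s

1.4669e-27


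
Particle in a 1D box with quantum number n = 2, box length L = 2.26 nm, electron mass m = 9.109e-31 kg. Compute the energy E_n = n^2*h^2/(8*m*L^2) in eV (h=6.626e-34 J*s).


E = n^2 * h^2 / (8 * m * L^2)
= 2^2 * (6.626e-34)^2 / (8 * 9.109e-31 * (2.26e-9)^2)
= 4 * 4.3904e-67 / (8 * 9.109e-31 * 5.1076e-18)
= 4.7183e-20 J
= 0.2945 eV

0.2945


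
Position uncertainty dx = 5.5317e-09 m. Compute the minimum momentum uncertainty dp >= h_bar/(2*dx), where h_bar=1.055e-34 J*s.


dp = h_bar / (2 * dx)
= 1.055e-34 / (2 * 5.5317e-09)
= 1.055e-34 / 1.1063e-08
= 9.5359e-27 kg*m/s

9.5359e-27


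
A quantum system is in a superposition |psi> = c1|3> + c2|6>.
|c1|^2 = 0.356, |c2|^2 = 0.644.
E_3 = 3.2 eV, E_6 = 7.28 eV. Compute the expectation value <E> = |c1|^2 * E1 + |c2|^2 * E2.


<E> = |c1|^2 * E1 + |c2|^2 * E2
= 0.356 * 3.2 + 0.644 * 7.28
= 1.1392 + 4.6883
= 5.8275 eV

5.8275


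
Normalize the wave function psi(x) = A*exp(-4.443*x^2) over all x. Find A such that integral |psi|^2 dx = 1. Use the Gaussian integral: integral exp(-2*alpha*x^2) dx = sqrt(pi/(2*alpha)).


integral |psi|^2 dx = A^2 * sqrt(pi/(2*alpha)) = 1
A^2 = sqrt(2*alpha/pi)
= sqrt(2 * 4.443 / pi)
= 1.681815
A = sqrt(1.681815)
= 1.2968

1.2968


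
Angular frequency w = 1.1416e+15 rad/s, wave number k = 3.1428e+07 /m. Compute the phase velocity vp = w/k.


vp = w / k
= 1.1416e+15 / 3.1428e+07
= 3.6324e+07 m/s

3.6324e+07


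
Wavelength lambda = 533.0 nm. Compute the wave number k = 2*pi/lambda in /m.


k = 2 * pi / lambda
= 6.2832 / (533.0e-9)
= 6.2832 / 5.3300e-07
= 1.1788e+07 /m

1.1788e+07


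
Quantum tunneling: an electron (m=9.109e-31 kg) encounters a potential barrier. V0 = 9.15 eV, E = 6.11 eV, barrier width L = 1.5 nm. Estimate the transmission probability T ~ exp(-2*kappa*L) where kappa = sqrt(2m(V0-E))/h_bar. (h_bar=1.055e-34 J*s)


V0 - E = 3.04 eV = 4.8701e-19 J
kappa = sqrt(2 * m * (V0-E)) / h_bar
= sqrt(2 * 9.109e-31 * 4.8701e-19) / 1.055e-34
= 8.9282e+09 /m
2*kappa*L = 2 * 8.9282e+09 * 1.5e-9
= 26.7847
T = exp(-26.7847) = 2.330997e-12

2.330997e-12


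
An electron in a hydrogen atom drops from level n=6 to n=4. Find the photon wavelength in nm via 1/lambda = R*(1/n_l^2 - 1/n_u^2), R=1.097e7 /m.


1/lambda = R * (1/n_l^2 - 1/n_u^2)
= 1.097e7 * (1/4^2 - 1/6^2)
= 1.097e7 * (0.0625 - 0.027778)
= 1.097e7 * 0.034722
= 3.8090e+05 /m
lambda = 1 / 3.8090e+05 = 2625.3418 nm

2625.3418


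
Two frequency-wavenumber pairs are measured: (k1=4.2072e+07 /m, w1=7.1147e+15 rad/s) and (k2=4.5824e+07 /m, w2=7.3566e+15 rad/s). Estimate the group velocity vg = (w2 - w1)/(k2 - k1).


vg = (w2 - w1) / (k2 - k1)
= (7.3566e+15 - 7.1147e+15) / (4.5824e+07 - 4.2072e+07)
= 2.4190e+14 / 3.7520e+06
= 6.4472e+07 m/s

6.4472e+07


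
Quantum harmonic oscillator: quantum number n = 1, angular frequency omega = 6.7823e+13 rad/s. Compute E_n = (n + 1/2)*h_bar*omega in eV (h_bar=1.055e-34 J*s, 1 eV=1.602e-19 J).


E = (n + 1/2) * h_bar * omega
= (1 + 0.5) * 1.055e-34 * 6.7823e+13
= 1.5 * 7.1553e-21
= 1.0733e-20 J
= 0.067 eV

0.067


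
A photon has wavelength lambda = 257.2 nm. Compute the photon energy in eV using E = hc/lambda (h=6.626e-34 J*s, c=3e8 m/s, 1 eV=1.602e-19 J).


E = hc / lambda
= (6.626e-34)(3e8) / (257.2e-9)
= 1.9878e-25 / 2.5720e-07
= 7.7286e-19 J
Converting to eV: 7.7286e-19 / 1.602e-19
= 4.8244 eV

4.8244


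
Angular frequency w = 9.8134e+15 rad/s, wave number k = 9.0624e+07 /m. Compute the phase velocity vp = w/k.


vp = w / k
= 9.8134e+15 / 9.0624e+07
= 1.0829e+08 m/s

1.0829e+08


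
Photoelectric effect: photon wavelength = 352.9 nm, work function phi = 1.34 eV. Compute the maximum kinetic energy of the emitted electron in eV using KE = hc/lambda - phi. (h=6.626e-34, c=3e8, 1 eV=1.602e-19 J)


E_photon = hc / lambda
= (6.626e-34)(3e8) / (352.9e-9)
= 5.6328e-19 J
= 3.5161 eV
KE = E_photon - phi
= 3.5161 - 1.34
= 2.1761 eV

2.1761


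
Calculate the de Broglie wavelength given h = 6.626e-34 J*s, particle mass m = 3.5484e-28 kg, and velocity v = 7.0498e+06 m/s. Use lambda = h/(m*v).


lambda = h / (m * v)
= 6.626e-34 / (3.5484e-28 * 7.0498e+06)
= 6.626e-34 / 2.5016e-21
= 2.6488e-13 m

2.6488e-13


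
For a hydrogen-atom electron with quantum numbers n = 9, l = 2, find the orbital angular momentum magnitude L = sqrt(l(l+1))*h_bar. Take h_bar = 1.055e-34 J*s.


L = sqrt(l*(l+1)) * h_bar
= sqrt(2 * 3) * 1.055e-34
= sqrt(6) * 1.055e-34
= 2.4495 * 1.055e-34
= 2.5842e-34 J*s

2.5842e-34


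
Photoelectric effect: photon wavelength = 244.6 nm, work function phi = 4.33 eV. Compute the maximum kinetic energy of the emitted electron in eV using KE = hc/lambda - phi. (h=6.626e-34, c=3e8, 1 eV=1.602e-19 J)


E_photon = hc / lambda
= (6.626e-34)(3e8) / (244.6e-9)
= 8.1267e-19 J
= 5.0729 eV
KE = E_photon - phi
= 5.0729 - 4.33
= 0.7429 eV

0.7429


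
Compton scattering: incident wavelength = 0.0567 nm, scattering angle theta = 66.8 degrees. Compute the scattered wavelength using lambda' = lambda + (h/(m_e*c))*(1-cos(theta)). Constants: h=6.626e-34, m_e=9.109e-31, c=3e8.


Compton wavelength: h/(m_e*c) = 2.4247e-12 m
d_lambda = 2.4247e-12 * (1 - cos(66.8 deg))
= 2.4247e-12 * 0.606058
= 1.4695e-12 m = 0.00147 nm
lambda' = 0.0567 + 0.00147
= 0.05817 nm

0.05817


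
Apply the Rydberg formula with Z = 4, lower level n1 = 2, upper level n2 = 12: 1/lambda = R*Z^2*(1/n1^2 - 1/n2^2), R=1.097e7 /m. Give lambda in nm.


1/lambda = R * Z^2 * (1/n1^2 - 1/n2^2)
= 1.097e7 * 4^2 * (1/2^2 - 1/12^2)
= 1.097e7 * 16 * (0.25 - 0.006944)
= 4.2661e+07 /m
lambda = 1 / 4.2661e+07
= 23.4406 nm

23.4406


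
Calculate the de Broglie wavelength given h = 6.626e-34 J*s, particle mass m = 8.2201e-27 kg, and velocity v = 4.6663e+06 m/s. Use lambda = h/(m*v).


lambda = h / (m * v)
= 6.626e-34 / (8.2201e-27 * 4.6663e+06)
= 6.626e-34 / 3.8357e-20
= 1.7274e-14 m

1.7274e-14


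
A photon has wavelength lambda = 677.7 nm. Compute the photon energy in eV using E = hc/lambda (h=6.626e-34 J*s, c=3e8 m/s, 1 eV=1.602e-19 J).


E = hc / lambda
= (6.626e-34)(3e8) / (677.7e-9)
= 1.9878e-25 / 6.7770e-07
= 2.9332e-19 J
Converting to eV: 2.9332e-19 / 1.602e-19
= 1.8309 eV

1.8309


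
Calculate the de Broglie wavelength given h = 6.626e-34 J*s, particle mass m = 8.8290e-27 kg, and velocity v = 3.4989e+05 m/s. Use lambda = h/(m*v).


lambda = h / (m * v)
= 6.626e-34 / (8.8290e-27 * 3.4989e+05)
= 6.626e-34 / 3.0892e-21
= 2.1449e-13 m

2.1449e-13


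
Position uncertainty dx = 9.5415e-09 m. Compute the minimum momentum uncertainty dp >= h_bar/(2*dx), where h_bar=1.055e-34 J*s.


dp = h_bar / (2 * dx)
= 1.055e-34 / (2 * 9.5415e-09)
= 1.055e-34 / 1.9083e-08
= 5.5285e-27 kg*m/s

5.5285e-27


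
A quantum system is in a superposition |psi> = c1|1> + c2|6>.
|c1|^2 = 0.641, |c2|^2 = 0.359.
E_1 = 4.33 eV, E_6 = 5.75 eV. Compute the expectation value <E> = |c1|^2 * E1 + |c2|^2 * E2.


<E> = |c1|^2 * E1 + |c2|^2 * E2
= 0.641 * 4.33 + 0.359 * 5.75
= 2.7755 + 2.0642
= 4.8398 eV

4.8398


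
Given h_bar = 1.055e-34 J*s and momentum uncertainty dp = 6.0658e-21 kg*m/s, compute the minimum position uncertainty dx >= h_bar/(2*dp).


dx = h_bar / (2 * dp)
= 1.055e-34 / (2 * 6.0658e-21)
= 1.055e-34 / 1.2132e-20
= 8.6963e-15 m

8.6963e-15


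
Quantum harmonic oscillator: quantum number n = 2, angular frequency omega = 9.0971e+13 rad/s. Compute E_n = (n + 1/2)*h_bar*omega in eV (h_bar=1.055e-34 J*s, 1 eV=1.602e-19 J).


E = (n + 1/2) * h_bar * omega
= (2 + 0.5) * 1.055e-34 * 9.0971e+13
= 2.5 * 9.5974e-21
= 2.3994e-20 J
= 0.1498 eV

0.1498


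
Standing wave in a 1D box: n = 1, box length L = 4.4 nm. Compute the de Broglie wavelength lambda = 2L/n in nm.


lambda = 2L / n
= 2 * 4.4 / 1
= 8.8 / 1
= 8.8 nm

8.8


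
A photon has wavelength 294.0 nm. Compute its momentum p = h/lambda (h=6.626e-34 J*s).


p = h / lambda
= 6.626e-34 / (294.0e-9)
= 6.626e-34 / 2.9400e-07
= 2.2537e-27 kg*m/s

2.2537e-27


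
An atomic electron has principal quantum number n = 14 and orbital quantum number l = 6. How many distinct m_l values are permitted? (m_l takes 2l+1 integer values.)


m_l ranges from -l to +l in integer steps
So m_l goes from -6 to +6
Count = 2l + 1 = 2*6 + 1
= 13

13


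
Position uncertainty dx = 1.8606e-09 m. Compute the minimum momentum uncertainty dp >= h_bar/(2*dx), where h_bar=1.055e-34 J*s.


dp = h_bar / (2 * dx)
= 1.055e-34 / (2 * 1.8606e-09)
= 1.055e-34 / 3.7212e-09
= 2.8351e-26 kg*m/s

2.8351e-26


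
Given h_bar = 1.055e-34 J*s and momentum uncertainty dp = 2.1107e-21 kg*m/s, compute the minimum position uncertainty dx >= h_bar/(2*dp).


dx = h_bar / (2 * dp)
= 1.055e-34 / (2 * 2.1107e-21)
= 1.055e-34 / 4.2214e-21
= 2.4992e-14 m

2.4992e-14


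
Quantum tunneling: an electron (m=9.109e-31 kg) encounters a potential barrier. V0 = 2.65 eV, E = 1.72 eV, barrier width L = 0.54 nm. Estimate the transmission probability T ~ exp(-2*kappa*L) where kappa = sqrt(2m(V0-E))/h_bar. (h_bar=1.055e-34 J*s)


V0 - E = 0.93 eV = 1.4899e-19 J
kappa = sqrt(2 * m * (V0-E)) / h_bar
= sqrt(2 * 9.109e-31 * 1.4899e-19) / 1.055e-34
= 4.9382e+09 /m
2*kappa*L = 2 * 4.9382e+09 * 0.54e-9
= 5.3333
T = exp(-5.3333) = 4.828208e-03

4.828208e-03


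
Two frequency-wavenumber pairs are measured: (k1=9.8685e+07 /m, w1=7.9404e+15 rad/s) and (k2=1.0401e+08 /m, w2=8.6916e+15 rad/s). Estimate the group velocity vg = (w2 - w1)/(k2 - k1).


vg = (w2 - w1) / (k2 - k1)
= (8.6916e+15 - 7.9404e+15) / (1.0401e+08 - 9.8685e+07)
= 7.5120e+14 / 5.3250e+06
= 1.4107e+08 m/s

1.4107e+08


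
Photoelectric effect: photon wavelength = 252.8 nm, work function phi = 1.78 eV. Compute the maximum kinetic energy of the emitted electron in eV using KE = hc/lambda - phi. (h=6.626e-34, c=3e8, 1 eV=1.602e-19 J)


E_photon = hc / lambda
= (6.626e-34)(3e8) / (252.8e-9)
= 7.8631e-19 J
= 4.9083 eV
KE = E_photon - phi
= 4.9083 - 1.78
= 3.1283 eV

3.1283


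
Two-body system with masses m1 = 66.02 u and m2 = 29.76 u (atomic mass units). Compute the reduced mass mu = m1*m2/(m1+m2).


mu = m1 * m2 / (m1 + m2)
= 66.02 * 29.76 / (66.02 + 29.76)
= 1964.7552 / 95.78
= 20.5132 u

20.5132


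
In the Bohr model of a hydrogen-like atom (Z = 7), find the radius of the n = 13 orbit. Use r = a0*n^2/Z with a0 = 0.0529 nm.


r = a0 * n^2 / Z
= 0.0529 * 13^2 / 7
= 0.0529 * 169 / 7
= 1.2772 nm

1.2772


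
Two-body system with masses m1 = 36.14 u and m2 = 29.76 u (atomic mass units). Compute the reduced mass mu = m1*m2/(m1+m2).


mu = m1 * m2 / (m1 + m2)
= 36.14 * 29.76 / (36.14 + 29.76)
= 1075.5264 / 65.9
= 16.3206 u

16.3206


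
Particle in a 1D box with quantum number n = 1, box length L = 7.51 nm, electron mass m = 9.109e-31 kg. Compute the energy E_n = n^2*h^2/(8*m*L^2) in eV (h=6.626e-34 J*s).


E = n^2 * h^2 / (8 * m * L^2)
= 1^2 * (6.626e-34)^2 / (8 * 9.109e-31 * (7.51e-9)^2)
= 1 * 4.3904e-67 / (8 * 9.109e-31 * 5.6400e-17)
= 1.0682e-21 J
= 0.0067 eV

0.0067


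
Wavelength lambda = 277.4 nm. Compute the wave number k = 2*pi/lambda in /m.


k = 2 * pi / lambda
= 6.2832 / (277.4e-9)
= 6.2832 / 2.7740e-07
= 2.2650e+07 /m

2.2650e+07


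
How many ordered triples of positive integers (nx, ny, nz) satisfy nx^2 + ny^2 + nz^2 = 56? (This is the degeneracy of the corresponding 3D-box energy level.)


Enumerate all (nx, ny, nz) with nx^2 + ny^2 + nz^2 = 56:
(2,4,6)
(2,6,4)
(4,2,6)
(4,6,2)
(6,2,4)
(6,4,2)
Total degeneracy = 6

6


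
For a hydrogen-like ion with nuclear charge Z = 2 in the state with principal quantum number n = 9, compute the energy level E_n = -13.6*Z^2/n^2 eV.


E_n = -13.6 * Z^2 / n^2
= -13.6 * 2^2 / 9^2
= -13.6 * 4 / 81
= -0.6716 eV

-0.6716


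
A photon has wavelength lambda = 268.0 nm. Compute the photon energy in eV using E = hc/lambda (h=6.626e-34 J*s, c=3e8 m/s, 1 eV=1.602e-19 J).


E = hc / lambda
= (6.626e-34)(3e8) / (268.0e-9)
= 1.9878e-25 / 2.6800e-07
= 7.4172e-19 J
Converting to eV: 7.4172e-19 / 1.602e-19
= 4.6299 eV

4.6299


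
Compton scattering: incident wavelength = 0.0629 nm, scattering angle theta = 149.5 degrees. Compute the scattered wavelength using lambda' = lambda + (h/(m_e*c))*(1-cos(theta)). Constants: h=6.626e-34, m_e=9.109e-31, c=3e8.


Compton wavelength: h/(m_e*c) = 2.4247e-12 m
d_lambda = 2.4247e-12 * (1 - cos(149.5 deg))
= 2.4247e-12 * 1.861629
= 4.5139e-12 m = 0.004514 nm
lambda' = 0.0629 + 0.004514
= 0.067414 nm

0.067414


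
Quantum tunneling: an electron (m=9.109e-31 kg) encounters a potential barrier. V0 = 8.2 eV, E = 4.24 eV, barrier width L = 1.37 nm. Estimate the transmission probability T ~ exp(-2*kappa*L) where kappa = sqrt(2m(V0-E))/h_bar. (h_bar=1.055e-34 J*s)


V0 - E = 3.96 eV = 6.3439e-19 J
kappa = sqrt(2 * m * (V0-E)) / h_bar
= sqrt(2 * 9.109e-31 * 6.3439e-19) / 1.055e-34
= 1.0190e+10 /m
2*kappa*L = 2 * 1.0190e+10 * 1.37e-9
= 27.9208
T = exp(-27.9208) = 7.484558e-13

7.484558e-13


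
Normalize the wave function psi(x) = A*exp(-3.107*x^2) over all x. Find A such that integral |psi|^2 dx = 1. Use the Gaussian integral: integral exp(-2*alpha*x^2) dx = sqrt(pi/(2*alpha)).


integral |psi|^2 dx = A^2 * sqrt(pi/(2*alpha)) = 1
A^2 = sqrt(2*alpha/pi)
= sqrt(2 * 3.107 / pi)
= 1.406406
A = sqrt(1.406406)
= 1.1859

1.1859


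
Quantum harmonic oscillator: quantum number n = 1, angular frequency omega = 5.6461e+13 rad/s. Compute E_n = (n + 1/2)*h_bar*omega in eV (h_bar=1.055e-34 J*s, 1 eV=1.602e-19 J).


E = (n + 1/2) * h_bar * omega
= (1 + 0.5) * 1.055e-34 * 5.6461e+13
= 1.5 * 5.9566e-21
= 8.9350e-21 J
= 0.0558 eV

0.0558


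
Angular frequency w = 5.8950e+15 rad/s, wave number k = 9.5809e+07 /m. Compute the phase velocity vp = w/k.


vp = w / k
= 5.8950e+15 / 9.5809e+07
= 6.1529e+07 m/s

6.1529e+07


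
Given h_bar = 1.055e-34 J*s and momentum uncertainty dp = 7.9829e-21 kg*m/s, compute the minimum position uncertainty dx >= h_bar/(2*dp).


dx = h_bar / (2 * dp)
= 1.055e-34 / (2 * 7.9829e-21)
= 1.055e-34 / 1.5966e-20
= 6.6079e-15 m

6.6079e-15


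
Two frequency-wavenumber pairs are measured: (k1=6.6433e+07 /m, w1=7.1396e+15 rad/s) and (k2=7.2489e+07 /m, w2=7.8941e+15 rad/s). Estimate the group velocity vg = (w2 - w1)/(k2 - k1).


vg = (w2 - w1) / (k2 - k1)
= (7.8941e+15 - 7.1396e+15) / (7.2489e+07 - 6.6433e+07)
= 7.5450e+14 / 6.0560e+06
= 1.2459e+08 m/s

1.2459e+08


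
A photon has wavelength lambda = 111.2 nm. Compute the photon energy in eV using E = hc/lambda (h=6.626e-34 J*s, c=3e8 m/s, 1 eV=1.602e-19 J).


E = hc / lambda
= (6.626e-34)(3e8) / (111.2e-9)
= 1.9878e-25 / 1.1120e-07
= 1.7876e-18 J
Converting to eV: 1.7876e-18 / 1.602e-19
= 11.1585 eV

11.1585


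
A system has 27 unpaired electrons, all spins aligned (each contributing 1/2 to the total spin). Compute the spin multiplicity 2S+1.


Total spin S = N * (1/2) = 27 * 0.5 = 13.5
Spin multiplicity = 2S + 1
= 2 * 13.5 + 1
= 28

28


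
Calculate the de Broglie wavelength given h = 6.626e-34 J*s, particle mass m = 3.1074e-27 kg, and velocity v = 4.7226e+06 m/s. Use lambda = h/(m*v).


lambda = h / (m * v)
= 6.626e-34 / (3.1074e-27 * 4.7226e+06)
= 6.626e-34 / 1.4675e-20
= 4.5152e-14 m

4.5152e-14


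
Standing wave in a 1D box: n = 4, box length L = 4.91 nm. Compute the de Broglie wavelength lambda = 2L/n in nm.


lambda = 2L / n
= 2 * 4.91 / 4
= 9.82 / 4
= 2.455 nm

2.455


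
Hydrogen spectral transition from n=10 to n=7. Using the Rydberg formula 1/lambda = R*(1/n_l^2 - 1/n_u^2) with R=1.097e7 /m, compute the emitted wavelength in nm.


1/lambda = R * (1/n_l^2 - 1/n_u^2)
= 1.097e7 * (1/7^2 - 1/10^2)
= 1.097e7 * (0.020408 - 0.01)
= 1.097e7 * 0.010408
= 1.1418e+05 /m
lambda = 1 / 1.1418e+05 = 8758.2891 nm

8758.2891


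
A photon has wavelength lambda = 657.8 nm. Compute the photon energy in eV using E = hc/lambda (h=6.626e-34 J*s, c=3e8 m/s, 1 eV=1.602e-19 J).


E = hc / lambda
= (6.626e-34)(3e8) / (657.8e-9)
= 1.9878e-25 / 6.5780e-07
= 3.0219e-19 J
Converting to eV: 3.0219e-19 / 1.602e-19
= 1.8863 eV

1.8863


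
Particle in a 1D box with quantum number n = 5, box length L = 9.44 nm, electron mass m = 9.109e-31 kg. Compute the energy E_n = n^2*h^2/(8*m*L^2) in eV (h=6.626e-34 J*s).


E = n^2 * h^2 / (8 * m * L^2)
= 5^2 * (6.626e-34)^2 / (8 * 9.109e-31 * (9.44e-9)^2)
= 25 * 4.3904e-67 / (8 * 9.109e-31 * 8.9114e-17)
= 1.6902e-20 J
= 0.1055 eV

0.1055


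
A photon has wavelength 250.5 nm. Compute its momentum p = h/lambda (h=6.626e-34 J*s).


p = h / lambda
= 6.626e-34 / (250.5e-9)
= 6.626e-34 / 2.5050e-07
= 2.6451e-27 kg*m/s

2.6451e-27


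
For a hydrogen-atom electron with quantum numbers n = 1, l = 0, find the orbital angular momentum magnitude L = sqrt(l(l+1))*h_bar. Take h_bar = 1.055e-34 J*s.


L = sqrt(l*(l+1)) * h_bar
= sqrt(0 * 1) * 1.055e-34
= sqrt(0) * 1.055e-34
= 0.0 * 1.055e-34
= 0.0000e+00 J*s

0.0000e+00


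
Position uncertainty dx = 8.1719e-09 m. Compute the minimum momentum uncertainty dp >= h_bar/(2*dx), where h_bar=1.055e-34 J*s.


dp = h_bar / (2 * dx)
= 1.055e-34 / (2 * 8.1719e-09)
= 1.055e-34 / 1.6344e-08
= 6.4550e-27 kg*m/s

6.4550e-27


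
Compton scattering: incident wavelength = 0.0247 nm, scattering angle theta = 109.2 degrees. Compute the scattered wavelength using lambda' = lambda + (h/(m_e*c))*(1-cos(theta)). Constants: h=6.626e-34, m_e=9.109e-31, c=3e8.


Compton wavelength: h/(m_e*c) = 2.4247e-12 m
d_lambda = 2.4247e-12 * (1 - cos(109.2 deg))
= 2.4247e-12 * 1.328867
= 3.2221e-12 m = 0.003222 nm
lambda' = 0.0247 + 0.003222
= 0.027922 nm

0.027922


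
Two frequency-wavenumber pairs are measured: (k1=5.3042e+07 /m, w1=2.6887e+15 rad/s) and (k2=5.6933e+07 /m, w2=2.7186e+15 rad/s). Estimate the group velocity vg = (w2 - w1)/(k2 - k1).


vg = (w2 - w1) / (k2 - k1)
= (2.7186e+15 - 2.6887e+15) / (5.6933e+07 - 5.3042e+07)
= 2.9900e+13 / 3.8910e+06
= 7.6844e+06 m/s

7.6844e+06


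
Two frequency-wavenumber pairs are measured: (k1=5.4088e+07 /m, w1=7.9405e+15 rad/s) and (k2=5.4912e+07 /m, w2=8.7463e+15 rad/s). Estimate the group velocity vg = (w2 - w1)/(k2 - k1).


vg = (w2 - w1) / (k2 - k1)
= (8.7463e+15 - 7.9405e+15) / (5.4912e+07 - 5.4088e+07)
= 8.0580e+14 / 8.2400e+05
= 9.7791e+08 m/s

9.7791e+08


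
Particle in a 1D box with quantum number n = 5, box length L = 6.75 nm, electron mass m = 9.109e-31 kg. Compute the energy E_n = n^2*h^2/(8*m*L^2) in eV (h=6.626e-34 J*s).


E = n^2 * h^2 / (8 * m * L^2)
= 5^2 * (6.626e-34)^2 / (8 * 9.109e-31 * (6.75e-9)^2)
= 25 * 4.3904e-67 / (8 * 9.109e-31 * 4.5563e-17)
= 3.3058e-20 J
= 0.2064 eV

0.2064


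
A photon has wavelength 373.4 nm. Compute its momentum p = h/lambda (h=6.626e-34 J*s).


p = h / lambda
= 6.626e-34 / (373.4e-9)
= 6.626e-34 / 3.7340e-07
= 1.7745e-27 kg*m/s

1.7745e-27


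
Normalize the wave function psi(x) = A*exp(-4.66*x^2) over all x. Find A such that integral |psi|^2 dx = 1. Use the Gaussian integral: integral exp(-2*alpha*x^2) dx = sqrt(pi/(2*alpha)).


integral |psi|^2 dx = A^2 * sqrt(pi/(2*alpha)) = 1
A^2 = sqrt(2*alpha/pi)
= sqrt(2 * 4.66 / pi)
= 1.722396
A = sqrt(1.722396)
= 1.3124

1.3124


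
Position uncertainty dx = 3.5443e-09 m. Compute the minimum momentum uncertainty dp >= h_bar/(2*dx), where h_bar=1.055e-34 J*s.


dp = h_bar / (2 * dx)
= 1.055e-34 / (2 * 3.5443e-09)
= 1.055e-34 / 7.0886e-09
= 1.4883e-26 kg*m/s

1.4883e-26


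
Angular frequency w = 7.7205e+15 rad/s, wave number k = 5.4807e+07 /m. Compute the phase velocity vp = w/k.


vp = w / k
= 7.7205e+15 / 5.4807e+07
= 1.4087e+08 m/s

1.4087e+08


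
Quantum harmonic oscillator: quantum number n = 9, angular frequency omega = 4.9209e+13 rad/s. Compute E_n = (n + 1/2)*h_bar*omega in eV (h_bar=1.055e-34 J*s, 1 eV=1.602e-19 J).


E = (n + 1/2) * h_bar * omega
= (9 + 0.5) * 1.055e-34 * 4.9209e+13
= 9.5 * 5.1915e-21
= 4.9320e-20 J
= 0.3079 eV

0.3079


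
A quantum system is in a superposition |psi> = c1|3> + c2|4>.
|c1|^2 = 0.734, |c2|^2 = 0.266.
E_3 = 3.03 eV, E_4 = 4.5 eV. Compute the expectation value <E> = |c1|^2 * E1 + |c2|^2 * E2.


<E> = |c1|^2 * E1 + |c2|^2 * E2
= 0.734 * 3.03 + 0.266 * 4.5
= 2.224 + 1.197
= 3.421 eV

3.421


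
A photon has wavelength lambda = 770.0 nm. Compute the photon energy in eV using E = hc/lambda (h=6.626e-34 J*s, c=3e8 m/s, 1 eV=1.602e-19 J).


E = hc / lambda
= (6.626e-34)(3e8) / (770.0e-9)
= 1.9878e-25 / 7.7000e-07
= 2.5816e-19 J
Converting to eV: 2.5816e-19 / 1.602e-19
= 1.6115 eV

1.6115


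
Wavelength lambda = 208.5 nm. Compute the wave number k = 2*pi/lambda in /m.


k = 2 * pi / lambda
= 6.2832 / (208.5e-9)
= 6.2832 / 2.0850e-07
= 3.0135e+07 /m

3.0135e+07


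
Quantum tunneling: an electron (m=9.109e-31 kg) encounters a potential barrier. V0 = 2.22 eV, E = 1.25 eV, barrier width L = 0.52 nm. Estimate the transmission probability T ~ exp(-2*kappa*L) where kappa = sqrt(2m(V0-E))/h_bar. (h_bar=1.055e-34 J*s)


V0 - E = 0.97 eV = 1.5539e-19 J
kappa = sqrt(2 * m * (V0-E)) / h_bar
= sqrt(2 * 9.109e-31 * 1.5539e-19) / 1.055e-34
= 5.0433e+09 /m
2*kappa*L = 2 * 5.0433e+09 * 0.52e-9
= 5.245
T = exp(-5.245) = 5.273640e-03

5.273640e-03


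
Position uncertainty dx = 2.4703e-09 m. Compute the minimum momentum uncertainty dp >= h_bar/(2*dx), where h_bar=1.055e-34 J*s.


dp = h_bar / (2 * dx)
= 1.055e-34 / (2 * 2.4703e-09)
= 1.055e-34 / 4.9406e-09
= 2.1354e-26 kg*m/s

2.1354e-26


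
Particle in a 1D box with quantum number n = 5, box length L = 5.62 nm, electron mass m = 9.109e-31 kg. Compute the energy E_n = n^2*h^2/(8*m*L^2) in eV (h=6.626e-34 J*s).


E = n^2 * h^2 / (8 * m * L^2)
= 5^2 * (6.626e-34)^2 / (8 * 9.109e-31 * (5.62e-9)^2)
= 25 * 4.3904e-67 / (8 * 9.109e-31 * 3.1584e-17)
= 4.7688e-20 J
= 0.2977 eV

0.2977


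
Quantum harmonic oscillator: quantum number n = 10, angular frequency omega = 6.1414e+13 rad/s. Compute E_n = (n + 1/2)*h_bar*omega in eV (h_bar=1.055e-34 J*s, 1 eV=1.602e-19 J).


E = (n + 1/2) * h_bar * omega
= (10 + 0.5) * 1.055e-34 * 6.1414e+13
= 10.5 * 6.4792e-21
= 6.8031e-20 J
= 0.4247 eV

0.4247


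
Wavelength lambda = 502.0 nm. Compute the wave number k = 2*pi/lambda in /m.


k = 2 * pi / lambda
= 6.2832 / (502.0e-9)
= 6.2832 / 5.0200e-07
= 1.2516e+07 /m

1.2516e+07


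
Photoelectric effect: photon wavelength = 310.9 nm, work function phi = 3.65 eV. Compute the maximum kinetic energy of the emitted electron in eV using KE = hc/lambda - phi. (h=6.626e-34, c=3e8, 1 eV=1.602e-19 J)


E_photon = hc / lambda
= (6.626e-34)(3e8) / (310.9e-9)
= 6.3937e-19 J
= 3.9911 eV
KE = E_photon - phi
= 3.9911 - 3.65
= 0.3411 eV

0.3411


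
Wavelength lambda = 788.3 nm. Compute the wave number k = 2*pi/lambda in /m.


k = 2 * pi / lambda
= 6.2832 / (788.3e-9)
= 6.2832 / 7.8830e-07
= 7.9706e+06 /m

7.9706e+06


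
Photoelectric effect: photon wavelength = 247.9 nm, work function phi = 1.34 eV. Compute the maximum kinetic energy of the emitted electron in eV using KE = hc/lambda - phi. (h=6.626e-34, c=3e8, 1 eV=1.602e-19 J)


E_photon = hc / lambda
= (6.626e-34)(3e8) / (247.9e-9)
= 8.0186e-19 J
= 5.0053 eV
KE = E_photon - phi
= 5.0053 - 1.34
= 3.6653 eV

3.6653


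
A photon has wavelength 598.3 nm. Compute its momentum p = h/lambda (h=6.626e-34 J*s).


p = h / lambda
= 6.626e-34 / (598.3e-9)
= 6.626e-34 / 5.9830e-07
= 1.1075e-27 kg*m/s

1.1075e-27


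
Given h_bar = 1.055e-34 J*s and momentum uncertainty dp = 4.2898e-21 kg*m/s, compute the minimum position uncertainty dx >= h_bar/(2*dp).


dx = h_bar / (2 * dp)
= 1.055e-34 / (2 * 4.2898e-21)
= 1.055e-34 / 8.5796e-21
= 1.2297e-14 m

1.2297e-14


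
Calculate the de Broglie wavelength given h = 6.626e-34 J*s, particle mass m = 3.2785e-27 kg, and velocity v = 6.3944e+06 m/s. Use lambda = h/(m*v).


lambda = h / (m * v)
= 6.626e-34 / (3.2785e-27 * 6.3944e+06)
= 6.626e-34 / 2.0964e-20
= 3.1607e-14 m

3.1607e-14


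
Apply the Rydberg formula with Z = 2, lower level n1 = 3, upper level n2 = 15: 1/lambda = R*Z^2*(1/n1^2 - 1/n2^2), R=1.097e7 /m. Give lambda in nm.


1/lambda = R * Z^2 * (1/n1^2 - 1/n2^2)
= 1.097e7 * 2^2 * (1/3^2 - 1/15^2)
= 1.097e7 * 4 * (0.111111 - 0.004444)
= 4.6805e+06 /m
lambda = 1 / 4.6805e+06
= 213.6509 nm

213.6509


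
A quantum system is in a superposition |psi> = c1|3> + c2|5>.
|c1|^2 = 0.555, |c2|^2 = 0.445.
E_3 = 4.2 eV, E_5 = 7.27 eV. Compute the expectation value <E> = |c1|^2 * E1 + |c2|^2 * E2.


<E> = |c1|^2 * E1 + |c2|^2 * E2
= 0.555 * 4.2 + 0.445 * 7.27
= 2.331 + 3.2351
= 5.5662 eV

5.5662


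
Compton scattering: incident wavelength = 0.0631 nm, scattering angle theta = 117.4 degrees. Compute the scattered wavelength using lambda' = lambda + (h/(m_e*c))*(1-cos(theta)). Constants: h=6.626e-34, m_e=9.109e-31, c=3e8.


Compton wavelength: h/(m_e*c) = 2.4247e-12 m
d_lambda = 2.4247e-12 * (1 - cos(117.4 deg))
= 2.4247e-12 * 1.4602
= 3.5406e-12 m = 0.003541 nm
lambda' = 0.0631 + 0.003541
= 0.066641 nm

0.066641


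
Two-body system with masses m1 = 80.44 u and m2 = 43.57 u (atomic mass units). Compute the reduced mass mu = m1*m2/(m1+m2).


mu = m1 * m2 / (m1 + m2)
= 80.44 * 43.57 / (80.44 + 43.57)
= 3504.7708 / 124.01
= 28.262 u

28.262


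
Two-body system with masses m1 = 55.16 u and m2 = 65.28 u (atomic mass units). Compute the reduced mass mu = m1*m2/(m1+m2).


mu = m1 * m2 / (m1 + m2)
= 55.16 * 65.28 / (55.16 + 65.28)
= 3600.8448 / 120.44
= 29.8974 u

29.8974


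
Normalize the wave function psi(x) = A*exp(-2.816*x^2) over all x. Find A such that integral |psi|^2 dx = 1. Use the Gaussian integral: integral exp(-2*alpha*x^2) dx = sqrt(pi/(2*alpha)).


integral |psi|^2 dx = A^2 * sqrt(pi/(2*alpha)) = 1
A^2 = sqrt(2*alpha/pi)
= sqrt(2 * 2.816 / pi)
= 1.338925
A = sqrt(1.338925)
= 1.1571

1.1571


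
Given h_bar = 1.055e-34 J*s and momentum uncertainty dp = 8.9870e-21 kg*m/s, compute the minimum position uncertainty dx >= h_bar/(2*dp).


dx = h_bar / (2 * dp)
= 1.055e-34 / (2 * 8.9870e-21)
= 1.055e-34 / 1.7974e-20
= 5.8696e-15 m

5.8696e-15


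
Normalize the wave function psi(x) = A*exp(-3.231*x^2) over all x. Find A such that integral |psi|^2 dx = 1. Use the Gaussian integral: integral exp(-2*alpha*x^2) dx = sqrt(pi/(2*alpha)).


integral |psi|^2 dx = A^2 * sqrt(pi/(2*alpha)) = 1
A^2 = sqrt(2*alpha/pi)
= sqrt(2 * 3.231 / pi)
= 1.434196
A = sqrt(1.434196)
= 1.1976

1.1976


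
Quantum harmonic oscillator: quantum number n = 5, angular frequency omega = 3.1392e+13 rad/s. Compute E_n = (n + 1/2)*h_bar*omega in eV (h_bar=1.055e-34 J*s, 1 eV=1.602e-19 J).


E = (n + 1/2) * h_bar * omega
= (5 + 0.5) * 1.055e-34 * 3.1392e+13
= 5.5 * 3.3119e-21
= 1.8215e-20 J
= 0.1137 eV

0.1137


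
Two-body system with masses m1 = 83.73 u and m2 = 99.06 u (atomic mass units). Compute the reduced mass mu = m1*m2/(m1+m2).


mu = m1 * m2 / (m1 + m2)
= 83.73 * 99.06 / (83.73 + 99.06)
= 8294.2938 / 182.79
= 45.3761 u

45.3761


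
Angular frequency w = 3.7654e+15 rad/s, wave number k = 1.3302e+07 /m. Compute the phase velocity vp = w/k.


vp = w / k
= 3.7654e+15 / 1.3302e+07
= 2.8307e+08 m/s

2.8307e+08


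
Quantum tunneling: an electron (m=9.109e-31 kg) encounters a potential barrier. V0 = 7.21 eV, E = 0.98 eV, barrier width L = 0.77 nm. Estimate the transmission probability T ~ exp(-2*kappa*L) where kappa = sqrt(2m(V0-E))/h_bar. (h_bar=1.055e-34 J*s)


V0 - E = 6.23 eV = 9.9805e-19 J
kappa = sqrt(2 * m * (V0-E)) / h_bar
= sqrt(2 * 9.109e-31 * 9.9805e-19) / 1.055e-34
= 1.2781e+10 /m
2*kappa*L = 2 * 1.2781e+10 * 0.77e-9
= 19.6831
T = exp(-19.6831) = 2.829636e-09

2.829636e-09


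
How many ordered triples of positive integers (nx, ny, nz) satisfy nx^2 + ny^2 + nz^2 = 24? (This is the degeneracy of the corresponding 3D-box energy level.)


Enumerate all (nx, ny, nz) with nx^2 + ny^2 + nz^2 = 24:
(2,2,4)
(2,4,2)
(4,2,2)
Total degeneracy = 3

3


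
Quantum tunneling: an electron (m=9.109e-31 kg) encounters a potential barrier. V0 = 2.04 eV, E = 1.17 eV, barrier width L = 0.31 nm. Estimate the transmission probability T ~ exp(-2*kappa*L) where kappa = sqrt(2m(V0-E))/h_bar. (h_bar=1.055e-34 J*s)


V0 - E = 0.87 eV = 1.3937e-19 J
kappa = sqrt(2 * m * (V0-E)) / h_bar
= sqrt(2 * 9.109e-31 * 1.3937e-19) / 1.055e-34
= 4.7763e+09 /m
2*kappa*L = 2 * 4.7763e+09 * 0.31e-9
= 2.9613
T = exp(-2.9613) = 5.175228e-02

5.175228e-02


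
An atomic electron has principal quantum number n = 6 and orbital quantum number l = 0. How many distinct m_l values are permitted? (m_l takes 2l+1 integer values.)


m_l ranges from -l to +l in integer steps
So m_l goes from -0 to +0
Count = 2l + 1 = 2*0 + 1
= 1

1


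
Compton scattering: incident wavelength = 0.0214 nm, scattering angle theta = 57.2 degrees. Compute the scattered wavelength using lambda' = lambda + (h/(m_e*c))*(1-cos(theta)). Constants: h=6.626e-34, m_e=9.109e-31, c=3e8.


Compton wavelength: h/(m_e*c) = 2.4247e-12 m
d_lambda = 2.4247e-12 * (1 - cos(57.2 deg))
= 2.4247e-12 * 0.458292
= 1.1112e-12 m = 0.001111 nm
lambda' = 0.0214 + 0.001111
= 0.022511 nm

0.022511


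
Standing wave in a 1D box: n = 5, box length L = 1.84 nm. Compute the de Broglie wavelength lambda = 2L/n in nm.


lambda = 2L / n
= 2 * 1.84 / 5
= 3.68 / 5
= 0.736 nm

0.736


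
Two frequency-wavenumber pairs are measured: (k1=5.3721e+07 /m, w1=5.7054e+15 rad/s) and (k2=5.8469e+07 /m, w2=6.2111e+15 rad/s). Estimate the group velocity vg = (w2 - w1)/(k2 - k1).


vg = (w2 - w1) / (k2 - k1)
= (6.2111e+15 - 5.7054e+15) / (5.8469e+07 - 5.3721e+07)
= 5.0570e+14 / 4.7480e+06
= 1.0651e+08 m/s

1.0651e+08


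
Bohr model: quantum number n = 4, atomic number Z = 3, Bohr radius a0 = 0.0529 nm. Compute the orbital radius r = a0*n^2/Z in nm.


r = a0 * n^2 / Z
= 0.0529 * 4^2 / 3
= 0.0529 * 16 / 3
= 0.2821 nm

0.2821


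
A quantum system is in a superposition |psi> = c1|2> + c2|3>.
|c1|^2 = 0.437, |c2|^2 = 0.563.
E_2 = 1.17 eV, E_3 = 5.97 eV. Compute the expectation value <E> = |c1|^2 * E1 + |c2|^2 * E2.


<E> = |c1|^2 * E1 + |c2|^2 * E2
= 0.437 * 1.17 + 0.563 * 5.97
= 0.5113 + 3.3611
= 3.8724 eV

3.8724


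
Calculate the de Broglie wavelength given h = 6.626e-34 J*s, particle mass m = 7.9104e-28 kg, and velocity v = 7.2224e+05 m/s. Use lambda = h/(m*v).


lambda = h / (m * v)
= 6.626e-34 / (7.9104e-28 * 7.2224e+05)
= 6.626e-34 / 5.7132e-22
= 1.1598e-12 m

1.1598e-12


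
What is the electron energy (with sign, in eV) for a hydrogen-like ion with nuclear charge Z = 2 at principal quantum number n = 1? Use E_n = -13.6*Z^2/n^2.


E_n = -13.6 * Z^2 / n^2
= -13.6 * 2^2 / 1^2
= -13.6 * 4 / 1
= -54.4 eV

-54.4


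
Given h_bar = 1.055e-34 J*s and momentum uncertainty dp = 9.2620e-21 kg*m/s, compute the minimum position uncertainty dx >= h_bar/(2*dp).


dx = h_bar / (2 * dp)
= 1.055e-34 / (2 * 9.2620e-21)
= 1.055e-34 / 1.8524e-20
= 5.6953e-15 m

5.6953e-15


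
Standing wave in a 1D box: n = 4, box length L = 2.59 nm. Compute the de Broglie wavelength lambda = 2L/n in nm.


lambda = 2L / n
= 2 * 2.59 / 4
= 5.18 / 4
= 1.295 nm

1.295


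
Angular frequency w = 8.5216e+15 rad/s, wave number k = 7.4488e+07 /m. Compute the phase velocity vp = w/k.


vp = w / k
= 8.5216e+15 / 7.4488e+07
= 1.1440e+08 m/s

1.1440e+08


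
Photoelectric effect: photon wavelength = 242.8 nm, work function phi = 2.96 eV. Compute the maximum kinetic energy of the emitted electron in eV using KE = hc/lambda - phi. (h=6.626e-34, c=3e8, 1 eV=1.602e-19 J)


E_photon = hc / lambda
= (6.626e-34)(3e8) / (242.8e-9)
= 8.1870e-19 J
= 5.1105 eV
KE = E_photon - phi
= 5.1105 - 2.96
= 2.1505 eV

2.1505


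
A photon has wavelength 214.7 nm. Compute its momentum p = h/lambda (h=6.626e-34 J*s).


p = h / lambda
= 6.626e-34 / (214.7e-9)
= 6.626e-34 / 2.1470e-07
= 3.0862e-27 kg*m/s

3.0862e-27


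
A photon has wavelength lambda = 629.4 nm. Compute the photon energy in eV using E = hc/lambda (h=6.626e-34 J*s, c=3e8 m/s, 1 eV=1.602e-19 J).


E = hc / lambda
= (6.626e-34)(3e8) / (629.4e-9)
= 1.9878e-25 / 6.2940e-07
= 3.1582e-19 J
Converting to eV: 3.1582e-19 / 1.602e-19
= 1.9714 eV

1.9714


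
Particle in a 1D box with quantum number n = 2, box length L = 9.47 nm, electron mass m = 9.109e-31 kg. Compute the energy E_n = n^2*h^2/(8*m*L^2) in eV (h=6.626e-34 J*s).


E = n^2 * h^2 / (8 * m * L^2)
= 2^2 * (6.626e-34)^2 / (8 * 9.109e-31 * (9.47e-9)^2)
= 4 * 4.3904e-67 / (8 * 9.109e-31 * 8.9681e-17)
= 2.6872e-21 J
= 0.0168 eV

0.0168


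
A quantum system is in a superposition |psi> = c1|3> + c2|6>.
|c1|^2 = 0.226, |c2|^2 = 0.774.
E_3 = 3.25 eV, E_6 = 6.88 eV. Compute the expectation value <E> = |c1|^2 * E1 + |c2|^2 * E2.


<E> = |c1|^2 * E1 + |c2|^2 * E2
= 0.226 * 3.25 + 0.774 * 6.88
= 0.7345 + 5.3251
= 6.0596 eV

6.0596


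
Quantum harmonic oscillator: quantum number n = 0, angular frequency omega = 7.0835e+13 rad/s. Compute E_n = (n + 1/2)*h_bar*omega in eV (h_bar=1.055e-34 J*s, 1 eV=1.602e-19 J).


E = (n + 1/2) * h_bar * omega
= (0 + 0.5) * 1.055e-34 * 7.0835e+13
= 0.5 * 7.4731e-21
= 3.7365e-21 J
= 0.0233 eV

0.0233


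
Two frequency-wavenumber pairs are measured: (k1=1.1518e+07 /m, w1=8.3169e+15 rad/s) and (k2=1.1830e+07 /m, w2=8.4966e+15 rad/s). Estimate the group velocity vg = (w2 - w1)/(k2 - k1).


vg = (w2 - w1) / (k2 - k1)
= (8.4966e+15 - 8.3169e+15) / (1.1830e+07 - 1.1518e+07)
= 1.7970e+14 / 3.1200e+05
= 5.7596e+08 m/s

5.7596e+08


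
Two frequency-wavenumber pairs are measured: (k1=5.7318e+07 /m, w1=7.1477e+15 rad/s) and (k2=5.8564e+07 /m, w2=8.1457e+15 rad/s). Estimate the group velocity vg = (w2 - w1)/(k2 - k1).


vg = (w2 - w1) / (k2 - k1)
= (8.1457e+15 - 7.1477e+15) / (5.8564e+07 - 5.7318e+07)
= 9.9800e+14 / 1.2460e+06
= 8.0096e+08 m/s

8.0096e+08


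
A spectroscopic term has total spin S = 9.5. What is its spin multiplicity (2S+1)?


Spin multiplicity = 2S + 1
= 2 * 9.5 + 1
= 19.0 + 1
= 20

20


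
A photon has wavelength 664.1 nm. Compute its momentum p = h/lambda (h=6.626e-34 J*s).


p = h / lambda
= 6.626e-34 / (664.1e-9)
= 6.626e-34 / 6.6410e-07
= 9.9774e-28 kg*m/s

9.9774e-28


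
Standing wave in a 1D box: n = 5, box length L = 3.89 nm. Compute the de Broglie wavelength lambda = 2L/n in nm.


lambda = 2L / n
= 2 * 3.89 / 5
= 7.78 / 5
= 1.556 nm

1.556


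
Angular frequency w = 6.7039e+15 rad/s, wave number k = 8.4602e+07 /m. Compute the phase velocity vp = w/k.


vp = w / k
= 6.7039e+15 / 8.4602e+07
= 7.9240e+07 m/s

7.9240e+07


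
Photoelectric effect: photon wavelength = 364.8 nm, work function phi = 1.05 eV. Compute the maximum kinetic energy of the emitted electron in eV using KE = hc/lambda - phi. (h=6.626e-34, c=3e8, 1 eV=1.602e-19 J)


E_photon = hc / lambda
= (6.626e-34)(3e8) / (364.8e-9)
= 5.4490e-19 J
= 3.4014 eV
KE = E_photon - phi
= 3.4014 - 1.05
= 2.3514 eV

2.3514


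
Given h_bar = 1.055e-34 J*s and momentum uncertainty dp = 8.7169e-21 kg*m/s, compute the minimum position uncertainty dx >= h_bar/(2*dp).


dx = h_bar / (2 * dp)
= 1.055e-34 / (2 * 8.7169e-21)
= 1.055e-34 / 1.7434e-20
= 6.0515e-15 m

6.0515e-15


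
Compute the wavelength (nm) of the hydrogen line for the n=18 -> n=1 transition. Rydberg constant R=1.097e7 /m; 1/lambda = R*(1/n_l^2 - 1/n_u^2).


1/lambda = R * (1/n_l^2 - 1/n_u^2)
= 1.097e7 * (1/1^2 - 1/18^2)
= 1.097e7 * (1.0 - 0.003086)
= 1.097e7 * 0.996914
= 1.0936e+07 /m
lambda = 1 / 1.0936e+07 = 91.4399 nm

91.4399


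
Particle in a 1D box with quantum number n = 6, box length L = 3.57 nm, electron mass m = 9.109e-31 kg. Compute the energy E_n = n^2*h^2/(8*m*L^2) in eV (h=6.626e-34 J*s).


E = n^2 * h^2 / (8 * m * L^2)
= 6^2 * (6.626e-34)^2 / (8 * 9.109e-31 * (3.57e-9)^2)
= 36 * 4.3904e-67 / (8 * 9.109e-31 * 1.2745e-17)
= 1.7018e-19 J
= 1.0623 eV

1.0623


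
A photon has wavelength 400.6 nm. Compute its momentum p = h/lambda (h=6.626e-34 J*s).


p = h / lambda
= 6.626e-34 / (400.6e-9)
= 6.626e-34 / 4.0060e-07
= 1.6540e-27 kg*m/s

1.6540e-27


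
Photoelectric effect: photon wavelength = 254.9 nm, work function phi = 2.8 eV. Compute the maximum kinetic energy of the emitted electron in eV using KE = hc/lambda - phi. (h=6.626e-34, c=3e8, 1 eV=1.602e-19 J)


E_photon = hc / lambda
= (6.626e-34)(3e8) / (254.9e-9)
= 7.7984e-19 J
= 4.8679 eV
KE = E_photon - phi
= 4.8679 - 2.8
= 2.0679 eV

2.0679


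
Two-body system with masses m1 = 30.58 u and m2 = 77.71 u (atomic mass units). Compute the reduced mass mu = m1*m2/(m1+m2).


mu = m1 * m2 / (m1 + m2)
= 30.58 * 77.71 / (30.58 + 77.71)
= 2376.3718 / 108.29
= 21.9445 u

21.9445


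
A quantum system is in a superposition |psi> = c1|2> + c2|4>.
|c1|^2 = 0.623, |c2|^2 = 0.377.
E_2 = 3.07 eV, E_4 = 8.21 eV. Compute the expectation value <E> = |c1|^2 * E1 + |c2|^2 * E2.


<E> = |c1|^2 * E1 + |c2|^2 * E2
= 0.623 * 3.07 + 0.377 * 8.21
= 1.9126 + 3.0952
= 5.0078 eV

5.0078


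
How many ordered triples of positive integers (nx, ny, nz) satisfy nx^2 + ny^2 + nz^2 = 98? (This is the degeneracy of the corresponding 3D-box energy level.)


Enumerate all (nx, ny, nz) with nx^2 + ny^2 + nz^2 = 98:
(1,4,9)
(1,9,4)
(3,5,8)
(3,8,5)
(4,1,9)
(4,9,1)
(5,3,8)
(5,8,3)
(8,3,5)
(8,5,3)
(9,1,4)
(9,4,1)
Total degeneracy = 12

12


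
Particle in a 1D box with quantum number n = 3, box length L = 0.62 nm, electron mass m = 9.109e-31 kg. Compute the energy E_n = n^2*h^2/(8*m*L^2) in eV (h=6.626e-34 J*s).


E = n^2 * h^2 / (8 * m * L^2)
= 3^2 * (6.626e-34)^2 / (8 * 9.109e-31 * (0.62e-9)^2)
= 9 * 4.3904e-67 / (8 * 9.109e-31 * 3.8440e-19)
= 1.4106e-18 J
= 8.8052 eV

8.8052
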